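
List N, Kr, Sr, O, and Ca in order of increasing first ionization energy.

Sr < Ca < O < Kr < N

N is in period 2, group 15; O is in period 2, group 16; Ca is in period 4, group 2; Kr is in period 4, group 18; Sr is in period 5, group 2.
Across a period the outer electron is held more tightly (higher IE₁); down a group it sits in a higher shell, more shielded, and comes off more easily.
These span different periods and groups, so the two trends combine.
Ca > Sr: Ca sits above Sr in group 2, so the down-group effect alone puts Ca higher.
O > Ca: both effects reinforce here, so O is clearly the higher of the two.
Kr > O: period and group pull opposite ways; the across-period shift dominates (1351 vs 1314 kJ/mol).
N > Kr: period and group pull opposite ways; the down-group shift dominates (1402 vs 1351 kJ/mol).
Note the exception: N has a higher first ionization energy than O, contrary to the simple trend — pairing an electron in O's 2p⁴ costs repulsion energy, so O ionizes more easily than half-filled N (2p³).
Approximate values (kJ/mol): N 1402, O 1314, Ca 590, Kr 1351, Sr 550.
So from lowest to highest: Sr < Ca < O < Kr < N.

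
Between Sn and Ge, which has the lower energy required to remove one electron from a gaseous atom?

Sn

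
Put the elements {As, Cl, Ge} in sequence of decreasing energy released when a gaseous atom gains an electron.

Cl > Ge > As

Cl is in period 3, group 17; Ge is in period 4, group 14; As is in period 4, group 15.
Atoms with high Z_eff and room in the valence shell (especially the halogens) have the most exothermic electron affinities.
Neither a single period nor a single group — weigh both effects.
Ge > As: this pair runs against the simple trend — see the exception note.
Cl > Ge: both effects reinforce here, so Cl is clearly the higher of the two.
Note the exception: Ge has a higher electron affinity than As, contrary to the simple trend — adding an electron to As's half-filled 4p³ is unfavourable, so Ge (4p²) has the more exothermic EA.
For reference (kJ/mol): Cl 349, Ge 119, As 78.
So from highest to lowest: Cl > Ge > As.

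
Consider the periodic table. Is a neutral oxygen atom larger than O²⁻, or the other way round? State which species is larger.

Forming O²⁻ adds 2 electrons to O. More electron–electron repulsion in the same shell, with unchanged nuclear charge, lets the cloud expand.
An anion is larger than its parent atom: O²⁻ > O.

O²⁻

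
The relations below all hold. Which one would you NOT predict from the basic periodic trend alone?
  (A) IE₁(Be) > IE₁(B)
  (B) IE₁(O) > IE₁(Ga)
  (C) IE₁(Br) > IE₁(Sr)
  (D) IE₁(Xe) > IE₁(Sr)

The general trend: IE₁ increases across a period and decreases down a group.
(A) Be (period 2, group 2) vs B (period 2, group 13): the stated order contradicts the simple trend.
(B) O (period 2, group 16) vs Ga (period 4, group 13): the stated order agrees with the simple trend.
(C) Br (period 4, group 17) vs Sr (period 5, group 2): the stated order agrees with the simple trend.
(D) Xe (period 5, group 18) vs Sr (period 5, group 2): the stated order agrees with the simple trend.
The exception is (A): removing B's lone 2p electron is easier than breaking Be's filled 2s².

(A)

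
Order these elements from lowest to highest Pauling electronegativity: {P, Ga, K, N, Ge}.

K < Ga < Ge < P < N

N is in period 2, group 15; P is in period 3, group 15; K is in period 4, group 1; Ga is in period 4, group 13; Ge is in period 4, group 14.
Atoms toward the upper right of the periodic table pull bonding electrons most strongly.
Neither a single period nor a single group — weigh both effects.
Ga > K: both are in period 4; the period trend gives Ga the larger value.
Ge > Ga: both are in period 4; the period trend gives Ge the larger value.
P > Ge: both effects reinforce here, so P is clearly the higher of the two.
N > P: N sits above P in group 15, so the down-group effect alone puts N higher.
For reference (Pauling): N 3.04, P 2.19, K 0.82, Ga 1.81, Ge 2.01.
So from lowest to highest: K < Ga < Ge < P < N.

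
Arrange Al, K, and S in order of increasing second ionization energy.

Consider each +1 ion: Al⁺ still has 2 valence electrons; K⁺ is the bare [Ar] core; S⁺ still has 5 valence electrons.
Breaking into a closed-shell core is much more expensive than removing a leftover valence electron — K has the largest IE_2 here.
Valence configurations: Al⁺ [Ne]3s², S⁺ [Ne]3s²3p³.
Tabulated IE_2 (kJ/mol): Al 1817, K 3052, S 2252.
Hence IE_2: Al < S < K.

Al < S < K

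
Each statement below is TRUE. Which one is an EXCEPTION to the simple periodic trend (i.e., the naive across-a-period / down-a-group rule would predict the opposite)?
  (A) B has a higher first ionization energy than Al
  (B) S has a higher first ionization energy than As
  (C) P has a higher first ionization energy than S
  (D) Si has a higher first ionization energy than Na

(C)

The general trend: first ionization energy increases across a period and decreases down a group.
(A) B (period 2, group 13) vs Al (period 3, group 13): the stated order agrees with the simple trend.
(B) S (period 3, group 16) vs As (period 4, group 15): the stated order agrees with the simple trend.
(C) P (period 3, group 15) vs S (period 3, group 16): the stated order contradicts the simple trend.
(D) Si (period 3, group 14) vs Na (period 3, group 1): the stated order agrees with the simple trend.
The exception is (C): S (3p⁴) ionizes more easily than half-filled P (3p³) because the paired 3p electron in S is pushed out by e⁻–e⁻ repulsion.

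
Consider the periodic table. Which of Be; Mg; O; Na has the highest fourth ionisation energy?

Be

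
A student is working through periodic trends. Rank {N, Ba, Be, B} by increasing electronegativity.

Ba < Be < B < N

Be is in period 2, group 2; B is in period 2, group 13; N is in period 2, group 15; Ba is in period 6, group 2.
EN rises left→right (higher Z_eff, smaller atoms) and falls top→bottom (larger, more shielded atoms).
Here both period and group differ, so the two effects have to be weighed against each other.
Be > Ba: Be sits above Ba in group 2, so the down-group effect alone puts Be higher.
B > Be: B lies to the right of Be in period 2, so the across-period effect alone puts B higher.
N > B: N lies to the right of B in period 2, so the across-period effect alone puts N higher.
For reference (Pauling): Be 1.57, B 2.04, N 3.04, Ba 0.89.
So from lowest to highest: Ba < Be < B < N.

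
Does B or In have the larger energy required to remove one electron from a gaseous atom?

B

B is in period 2, group 13; In is in period 5, group 13.
IE₁ increases left→right with effective nuclear charge and decreases top→bottom as the valence shell moves farther out.
All are in group 13, so first ionization energy increases up the group.
So B has the larger energy required to remove one electron from a gaseous atom (B > In).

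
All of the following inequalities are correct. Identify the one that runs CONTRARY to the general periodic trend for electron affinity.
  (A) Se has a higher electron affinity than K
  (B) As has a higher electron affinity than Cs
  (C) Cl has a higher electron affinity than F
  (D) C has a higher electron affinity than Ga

(C)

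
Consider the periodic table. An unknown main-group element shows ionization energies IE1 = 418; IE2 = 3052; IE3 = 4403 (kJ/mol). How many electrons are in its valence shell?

1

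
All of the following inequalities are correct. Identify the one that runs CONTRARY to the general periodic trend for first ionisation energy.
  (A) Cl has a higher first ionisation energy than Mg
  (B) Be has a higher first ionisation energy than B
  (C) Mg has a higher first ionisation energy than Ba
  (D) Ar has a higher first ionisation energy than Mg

The general trend: first ionisation energy increases across a period and decreases down a group.
(A) Cl (period 3, group 17) vs Mg (period 3, group 2): the stated order agrees with the simple trend.
(B) Be (period 2, group 2) vs B (period 2, group 13): the stated order contradicts the simple trend.
(C) Mg (period 3, group 2) vs Ba (period 6, group 2): the stated order agrees with the simple trend.
(D) Ar (period 3, group 18) vs Mg (period 3, group 2): the stated order agrees with the simple trend.
The exception is (B): removing B's lone 2p electron is easier than breaking Be's filled 2s².

(B)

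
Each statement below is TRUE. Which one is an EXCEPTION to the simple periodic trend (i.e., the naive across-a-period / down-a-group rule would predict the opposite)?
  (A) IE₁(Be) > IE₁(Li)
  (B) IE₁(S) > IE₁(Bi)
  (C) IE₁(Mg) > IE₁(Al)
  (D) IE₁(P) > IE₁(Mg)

(C)

The general trend: IE₁ increases across a period and decreases down a group.
(A) Be (period 2, group 2) vs Li (period 2, group 1): the stated order agrees with the simple trend.
(B) S (period 3, group 16) vs Bi (period 6, group 15): the stated order agrees with the simple trend.
(C) Mg (period 3, group 2) vs Al (period 3, group 13): the stated order contradicts the simple trend.
(D) P (period 3, group 15) vs Mg (period 3, group 2): the stated order agrees with the simple trend.
The exception is (C): Al's single 3p electron is easier to remove than one from Mg's filled 3s².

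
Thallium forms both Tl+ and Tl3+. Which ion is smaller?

Tl3+

Both ions have Z = 81 protons, but Tl3+ has lost more electrons, so its remaining electrons feel a larger effective nuclear charge per electron and are pulled in more tightly.
Higher positive charge → smaller ion, so Tl+ > Tl3+.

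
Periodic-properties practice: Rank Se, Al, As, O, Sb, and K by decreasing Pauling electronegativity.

Smaller atoms with higher effective nuclear charge are more electronegative.
Neither a single period nor a single group — weigh both effects.
Al > K: both effects reinforce here, so Al is clearly the higher of the two.
Sb > Al: period and group pull opposite ways; the across-period shift dominates (2.05 vs 1.61).
As > Sb: they share group 15; the group trend gives As the larger value.
Se > As: Se lies to the right of As in period 4, so the across-period effect alone puts Se higher.
O > Se: O sits above Se in group 16, so the down-group effect alone puts O higher.
Approximate values (Pauling): O 3.44, Al 1.61, K 0.82, As 2.18, Se 2.55, Sb 2.05.
So from highest to lowest: O > Se > As > Sb > Al > K.

O > Se > As > Sb > Al > K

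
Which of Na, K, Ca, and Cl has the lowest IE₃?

IE_3 is the cost of taking one more electron from the +2 cation: Na²⁺ is already 1 electron into the core; K²⁺ is already 1 electron into the core; Ca²⁺ is the bare [Ar] core; Cl²⁺ still has 5 valence electrons.
Core electrons are held far more tightly than valence electrons, so K, Ca and Na top the IE_3 order.
Approximate IE_3 values (kJ/mol): Na 6910, K 4420, Ca 4912, Cl 3822.
So the third ionization energies run Cl < K < Ca < Na.

Cl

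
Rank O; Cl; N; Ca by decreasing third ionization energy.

O > Ca > N > Cl

After 2 electrons have been removed, what remains? O²⁺ still has 4 valence electrons; Cl²⁺ still has 5 valence electrons; N²⁺ still has 3 valence electrons; Ca²⁺ is the bare [Ar] core.
Usually core removal costs more than valence removal, but here the competition is close: a tightly held n=2 valence electron can cost more to remove than an n=3 core electron, so the actual values have to decide it.
Valence configurations: O²⁺ [He]2s²2p², Cl²⁺ [Ne]3s²3p³, N²⁺ [He]2s²2p¹.
Approximate IE_3 values (kJ/mol): O 5300, Cl 3822, N 4578, Ca 4912.
Overall IE_3 order: Cl < N < Ca < O.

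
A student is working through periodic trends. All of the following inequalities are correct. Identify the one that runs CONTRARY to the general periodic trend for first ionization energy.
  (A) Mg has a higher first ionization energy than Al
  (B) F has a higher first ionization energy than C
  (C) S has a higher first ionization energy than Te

(A)

The general trend: first ionization energy increases across a period and decreases down a group.
(A) Mg (period 3, group 2) vs Al (period 3, group 13): the stated order contradicts the simple trend.
(B) F (period 2, group 17) vs C (period 2, group 14): the stated order agrees with the simple trend.
(C) S (period 3, group 16) vs Te (period 5, group 16): the stated order agrees with the simple trend.
The exception is (A): Al's single 3p electron is easier to remove than one from Mg's filled 3s².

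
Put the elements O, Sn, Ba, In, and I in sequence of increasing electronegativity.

Ba, In, Sn, I, O

O is in period 2, group 16; In is in period 5, group 13; Sn is in period 5, group 14; I is in period 5, group 17; Ba is in period 6, group 2.
Smaller atoms with higher effective nuclear charge are more electronegative.
These span different periods and groups, so the two trends combine.
In > Ba: both effects reinforce here, so In is clearly the higher of the two.
Sn > In: both are in period 5; the period trend gives Sn the larger value.
I > Sn: I lies to the right of Sn in period 5, so the across-period effect alone puts I higher.
O > I: the two effects oppose for this pair; the down-group effect wins (3.44 vs 2.66).
Tabulated electronegativity (Pauling): O 3.44, In 1.78, Sn 1.96, I 2.66, Ba 0.89.
So from lowest to highest: Ba < In < Sn < I < O.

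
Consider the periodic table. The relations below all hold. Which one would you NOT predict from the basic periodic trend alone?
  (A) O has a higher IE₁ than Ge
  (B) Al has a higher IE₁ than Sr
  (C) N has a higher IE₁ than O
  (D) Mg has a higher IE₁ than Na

The general trend: IE₁ increases across a period and decreases down a group.
(A) O (period 2, group 16) vs Ge (period 4, group 14): the stated order agrees with the simple trend.
(B) Al (period 3, group 13) vs Sr (period 5, group 2): the stated order agrees with the simple trend.
(C) N (period 2, group 15) vs O (period 2, group 16): the stated order contradicts the simple trend.
(D) Mg (period 3, group 2) vs Na (period 3, group 1): the stated order agrees with the simple trend.
The exception is (C): pairing an electron in O's 2p⁴ costs repulsion energy, so O ionizes more easily than half-filled N (2p³).

(C)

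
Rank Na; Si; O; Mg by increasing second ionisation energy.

Mg < Si < O < Na

Consider each +1 ion: Na⁺ is the bare [Ne] core; Si⁺ still has 3 valence electrons; O⁺ still has 5 valence electrons; Mg⁺ still has 1 valence electron.
Pulling an electron out of a noble-gas core costs far more than removing a remaining valence electron, so Na sits at the high end of IE_2.
Valence configurations: Si⁺ [Ne]3s²3p¹, O⁺ [He]2s²2p³, Mg⁺ [Ne]3s¹.
Approximate IE_2 values (kJ/mol): Na 4562, Si 1577, O 3388, Mg 1451.
So the second ionization energies run Mg < Si < O < Na.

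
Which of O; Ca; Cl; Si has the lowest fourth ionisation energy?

Si

The fourth ionization energy removes an electron from the +3 ion. For each element: O³⁺ still has 3 valence electrons; Ca³⁺ is already 1 electron into the core; Cl³⁺ still has 4 valence electrons; Si³⁺ still has 1 valence electron.
Usually core removal costs more than valence removal, but here the competition is close: a tightly held n=2 valence electron can cost more to remove than an n=3 core electron, so the actual values have to decide it.
Valence configurations: O³⁺ [He]2s²2p¹, Cl³⁺ [Ne]3s²3p², Si³⁺ [Ne]3s¹.
The numbers (kJ/mol): O 7469, Ca 6491, Cl 5159, Si 4356.
So the fourth ionization energies run Si < Cl < Ca < O.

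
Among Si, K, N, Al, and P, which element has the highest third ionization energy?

N

The third ionization energy removes an electron from the +2 ion. For each element: Si²⁺ still has 2 valence electrons; K²⁺ is already 1 electron into the core; N²⁺ still has 3 valence electrons; Al²⁺ still has 1 valence electron; P²⁺ still has 3 valence electrons.
Usually core removal costs more than valence removal, but here the competition is close: a tightly held n=2 valence electron can cost more to remove than an n=3 core electron, so the actual values have to decide it.
Valence configurations: Si²⁺ [Ne]3s², N²⁺ [He]2s²2p¹, Al²⁺ [Ne]3s¹, P²⁺ [Ne]3s²3p¹.
P²⁺ loses a lone 3p electron whereas Si²⁺ must break into a filled 3s² pair, so IE_3(Si) > IE_3(P) even though P has the higher nuclear charge.
Approximate IE_3 values (kJ/mol): Si 3232, K 4420, N 4578, Al 2745, P 2914.
Putting it together, IE_3: Al < P < Si < K < N.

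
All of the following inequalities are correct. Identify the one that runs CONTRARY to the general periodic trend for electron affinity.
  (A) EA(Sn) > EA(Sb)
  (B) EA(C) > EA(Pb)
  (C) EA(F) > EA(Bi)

(A)

The general trend: electron affinity increases across a period and decreases down a group.
(A) Sn (period 5, group 14) vs Sb (period 5, group 15): the stated order contradicts the simple trend.
(B) C (period 2, group 14) vs Pb (period 6, group 14): the stated order agrees with the simple trend.
(C) F (period 2, group 17) vs Bi (period 6, group 15): the stated order agrees with the simple trend.
The exception is (A): adding an electron to Sb's half-filled 5p³ is unfavourable, so Sn has the more exothermic EA.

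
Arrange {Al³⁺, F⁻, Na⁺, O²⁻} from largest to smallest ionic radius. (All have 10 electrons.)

O²⁻ > F⁻ > Na⁺ > Al³⁺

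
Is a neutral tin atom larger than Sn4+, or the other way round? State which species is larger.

Sn

Forming Sn4+ removes 4 electrons from Sn. Fewer electrons for the same nuclear charge means less shielding and a higher Z_eff on the remaining electrons.
A cation is smaller than its parent atom: Sn4+ < Sn.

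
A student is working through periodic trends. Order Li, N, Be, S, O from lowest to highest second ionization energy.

Be < S < N < O < Li

Consider each +1 ion: Li⁺ is the bare [He] core; N⁺ still has 4 valence electrons; Be⁺ still has 1 valence electron; S⁺ still has 5 valence electrons; O⁺ still has 5 valence electrons.
Pulling an electron out of a noble-gas core costs far more than removing a remaining valence electron, so Li sits at the high end of IE_2.
Valence configurations: N⁺ [He]2s²2p², Be⁺ [He]2s¹, S⁺ [Ne]3s²3p³, O⁺ [He]2s²2p³.
Approximate IE_2 values (kJ/mol): Li 7298, N 2856, Be 1757, S 2252, O 3388.
So the second ionization energies run Be < S < N < O < Li.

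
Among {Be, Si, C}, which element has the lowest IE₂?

Si

After 1 electron has been removed, what remains? Be⁺ still has 1 valence electron; Si⁺ still has 3 valence electrons; C⁺ still has 3 valence electrons.
All are still removing valence electrons, so compare the +1 ions as you would atoms: IE_2 generally rises across a period (higher Z_eff) and falls down a group (larger shell), subject to the usual subshell exceptions.
Valence configurations: Be⁺ [He]2s¹, Si⁺ [Ne]3s²3p¹, C⁺ [He]2s²2p¹.
The numbers (kJ/mol): Be 1757, Si 1577, C 2353.
Putting it together, IE_2: Si < Be < C.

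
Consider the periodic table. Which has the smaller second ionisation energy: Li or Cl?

IE_2 is the cost of taking one more electron from the +1 cation: Li⁺ is the bare [He] core; Cl⁺ still has 6 valence electrons.
Core electrons are held far more tightly than valence electrons, so Li tops the IE_2 order.
Tabulated IE_2 (kJ/mol): Li 7298, Cl 2298.
Hence IE_2: Cl < Li.

Cl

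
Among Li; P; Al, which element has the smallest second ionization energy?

Al

Consider each +1 ion: Li⁺ is the bare [He] core; P⁺ still has 4 valence electrons; Al⁺ still has 2 valence electrons.
Core electrons are held far more tightly than valence electrons, so Li tops the IE_2 order.
Valence configurations: P⁺ [Ne]3s²3p², Al⁺ [Ne]3s².
Tabulated IE_2 (kJ/mol): Li 7298, P 1907, Al 1817.
Putting it together, IE_2: Al < P < Li.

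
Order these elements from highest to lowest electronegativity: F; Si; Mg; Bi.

F is in period 2, group 17; Mg is in period 3, group 2; Si is in period 3, group 14; Bi is in period 6, group 15.
Smaller atoms with higher effective nuclear charge are more electronegative.
These span different periods and groups, so the two trends combine.
Si > Mg: Si lies to the right of Mg in period 3, so the across-period effect alone puts Si higher.
Bi > Si: period and group pull opposite ways; the across-period shift dominates (2.02 vs 1.90).
F > Bi: both effects reinforce here, so F is clearly the higher of the two.
For reference (Pauling): F 3.98, Mg 1.31, Si 1.90, Bi 2.02.
So from highest to lowest: F > Bi > Si > Mg.

F > Bi > Si > Mg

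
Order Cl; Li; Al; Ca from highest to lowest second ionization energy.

IE_2 is the cost of taking one more electron from the +1 cation: Cl⁺ still has 6 valence electrons; Li⁺ is the bare [He] core; Al⁺ still has 2 valence electrons; Ca⁺ still has 1 valence electron.
Core electrons are held far more tightly than valence electrons, so Li tops the IE_2 order.
Valence configurations: Cl⁺ [Ne]3s²3p⁴, Al⁺ [Ne]3s², Ca⁺ [Ar]4s¹.
The numbers (kJ/mol): Cl 2298, Li 7298, Al 1817, Ca 1145.
So the second ionization energies run Ca < Al < Cl < Li.

Li > Cl > Al > Ca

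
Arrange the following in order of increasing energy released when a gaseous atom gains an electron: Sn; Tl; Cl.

Cl is in period 3, group 17; Sn is in period 5, group 14; Tl is in period 6, group 13.
EA tends to increase across a period and decrease down a group, though the pattern is less regular than for IE or radius.
Here both period and group differ, so the two effects have to be weighed against each other.
Sn > Tl: both effects reinforce here, so Sn is clearly the higher of the two.
Cl > Sn: both effects reinforce here, so Cl is clearly the higher of the two.
For reference (kJ/mol): Cl 349, Sn 107, Tl 19.
So from lowest to highest: Tl < Sn < Cl.

Tl < Sn < Cl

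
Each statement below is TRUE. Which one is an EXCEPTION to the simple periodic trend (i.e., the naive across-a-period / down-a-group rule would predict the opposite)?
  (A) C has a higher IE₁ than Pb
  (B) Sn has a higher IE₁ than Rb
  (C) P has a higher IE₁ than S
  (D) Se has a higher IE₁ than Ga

(C)

The general trend: IE₁ increases across a period and decreases down a group.
(A) C (period 2, group 14) vs Pb (period 6, group 14): the stated order agrees with the simple trend.
(B) Sn (period 5, group 14) vs Rb (period 5, group 1): the stated order agrees with the simple trend.
(C) P (period 3, group 15) vs S (period 3, group 16): the stated order contradicts the simple trend.
(D) Se (period 4, group 16) vs Ga (period 4, group 13): the stated order agrees with the simple trend.
The exception is (C): S (3p⁴) ionizes more easily than half-filled P (3p³) because the paired 3p electron in S is pushed out by e⁻–e⁻ repulsion.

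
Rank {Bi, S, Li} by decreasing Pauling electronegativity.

Atoms toward the upper right of the periodic table pull bonding electrons most strongly.
Neither a single period nor a single group — weigh both effects.
Bi > Li: period and group pull opposite ways; the across-period shift dominates (2.02 vs 0.98).
S > Bi: both effects reinforce here, so S is clearly the higher of the two.
Tabulated electronegativity (Pauling): Li 0.98, S 2.58, Bi 2.02.
So from highest to lowest: S > Bi > Li.

S > Bi > Li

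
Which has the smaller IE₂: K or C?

C

After 1 electron has been removed, what remains? K⁺ is the bare [Ar] core; C⁺ still has 3 valence electrons.
Pulling an electron out of a noble-gas core costs far more than removing a remaining valence electron, so K sits at the high end of IE_2.
Approximate IE_2 values (kJ/mol): K 3052, C 2353.
Overall IE_2 order: C < K.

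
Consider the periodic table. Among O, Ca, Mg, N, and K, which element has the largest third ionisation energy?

Mg

Consider each +2 ion: O²⁺ still has 4 valence electrons; Ca²⁺ is the bare [Ar] core; Mg²⁺ is the bare [Ne] core; N²⁺ still has 3 valence electrons; K²⁺ is already 1 electron into the core.
Usually core removal costs more than valence removal, but here the competition is close: a tightly held n=2 valence electron can cost more to remove than an n=3 core electron, so the actual values have to decide it.
Valence configurations: O²⁺ [He]2s²2p², N²⁺ [He]2s²2p¹.
Tabulated IE_3 (kJ/mol): O 5300, Ca 4912, Mg 7733, N 4578, K 4420.
Putting it together, IE_3: K < N < Ca < O < Mg.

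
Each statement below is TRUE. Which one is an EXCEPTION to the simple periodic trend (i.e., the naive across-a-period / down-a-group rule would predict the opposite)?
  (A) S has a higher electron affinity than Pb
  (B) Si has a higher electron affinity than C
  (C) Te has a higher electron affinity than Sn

(B)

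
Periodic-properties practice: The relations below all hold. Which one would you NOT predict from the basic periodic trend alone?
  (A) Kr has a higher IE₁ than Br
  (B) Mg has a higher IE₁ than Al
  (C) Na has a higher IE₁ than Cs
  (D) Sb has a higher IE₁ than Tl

(B)

The general trend: IE₁ increases across a period and decreases down a group.
(A) Kr (period 4, group 18) vs Br (period 4, group 17): the stated order agrees with the simple trend.
(B) Mg (period 3, group 2) vs Al (period 3, group 13): the stated order contradicts the simple trend.
(C) Na (period 3, group 1) vs Cs (period 6, group 1): the stated order agrees with the simple trend.
(D) Sb (period 5, group 15) vs Tl (period 6, group 13): the stated order agrees with the simple trend.
The exception is (B): Al's single 3p electron is easier to remove than one from Mg's filled 3s².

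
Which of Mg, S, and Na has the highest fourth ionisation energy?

Mg

The fourth ionization energy removes an electron from the +3 ion. For each element: Mg³⁺ is already 1 electron into the core; S³⁺ still has 3 valence electrons; Na³⁺ is already 2 electrons into the core.
Pulling an electron out of a noble-gas core costs far more than removing a remaining valence electron, so Na and Mg sit at the high end of IE_4.
Approximate IE_4 values (kJ/mol): Mg 10543, S 4556, Na 9543.
Hence IE_4: S < Na < Mg.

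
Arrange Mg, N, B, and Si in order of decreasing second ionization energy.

N > B > Si > Mg

IE_2 is the cost of taking one more electron from the +1 cation: Mg⁺ still has 1 valence electron; N⁺ still has 4 valence electrons; B⁺ still has 2 valence electrons; Si⁺ still has 3 valence electrons.
All are still removing valence electrons, so compare the +1 ions as you would atoms: IE_2 generally rises across a period (higher Z_eff) and falls down a group (larger shell), subject to the usual subshell exceptions.
Valence configurations: Mg⁺ [Ne]3s¹, N⁺ [He]2s²2p², B⁺ [He]2s², Si⁺ [Ne]3s²3p¹.
The numbers (kJ/mol): Mg 1451, N 2856, B 2427, Si 1577.
So the second ionization energies run Mg < Si < B < N.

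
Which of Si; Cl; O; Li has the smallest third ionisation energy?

The third ionization energy removes an electron from the +2 ion. For each element: Si²⁺ still has 2 valence electrons; Cl²⁺ still has 5 valence electrons; O²⁺ still has 4 valence electrons; Li²⁺ is already 1 electron into the core.
Breaking into a closed-shell core is much more expensive than removing a leftover valence electron — Li has the largest IE_3 here.
Valence configurations: Si²⁺ [Ne]3s², Cl²⁺ [Ne]3s²3p³, O²⁺ [He]2s²2p².
Tabulated IE_3 (kJ/mol): Si 3232, Cl 3822, O 5300, Li 11815.
Putting it together, IE_3: Si < Cl < O < Li.

Si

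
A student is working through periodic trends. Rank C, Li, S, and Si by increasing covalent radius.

Li is in period 2, group 1; C is in period 2, group 14; Si is in period 3, group 14; S is in period 3, group 16.
Radius decreases left→right (rising Z_eff, same n) and increases top→bottom (higher n).
These span different periods and groups, so the two trends combine.
S > C: the two effects oppose for this pair; the down-group effect wins (103 vs 75 pm).
Si > S: Si lies to the left of S in period 3, so the across-period effect alone puts Si larger.
Li > Si: the two effects oppose for this pair; the across-period effect wins (133 vs 116 pm).
Approximate values (pm): Li 133, C 75, Si 116, S 103.
So from smallest to largest: C < S < Si < Li.

C < S < Si < Li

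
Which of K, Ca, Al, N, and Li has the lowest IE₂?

IE_2 is the cost of taking one more electron from the +1 cation: K⁺ is the bare [Ar] core; Ca⁺ still has 1 valence electron; Al⁺ still has 2 valence electrons; N⁺ still has 4 valence electrons; Li⁺ is the bare [He] core.
Pulling an electron out of a noble-gas core costs far more than removing a remaining valence electron, so K and Li sit at the high end of IE_2.
Valence configurations: Ca⁺ [Ar]4s¹, Al⁺ [Ne]3s², N⁺ [He]2s²2p².
Tabulated IE_2 (kJ/mol): K 3052, Ca 1145, Al 1817, N 2856, Li 7298.
So the second ionization energies run Ca < Al < N < K < Li.

Ca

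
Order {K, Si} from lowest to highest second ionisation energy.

Si < K

IE_2 is the cost of taking one more electron from the +1 cation: K⁺ is the bare [Ar] core; Si⁺ still has 3 valence electrons.
Breaking into a closed-shell core is much more expensive than removing a leftover valence electron — K has the largest IE_2 here.
Tabulated IE_2 (kJ/mol): K 3052, Si 1577.
Putting it together, IE_2: Si < K.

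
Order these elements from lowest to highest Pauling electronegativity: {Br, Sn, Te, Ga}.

Ga is in period 4, group 13; Br is in period 4, group 17; Sn is in period 5, group 14; Te is in period 5, group 16.
Atoms toward the upper right of the periodic table pull bonding electrons most strongly.
These span different periods and groups, so the two trends combine.
Sn > Ga: period and group pull opposite ways; the across-period shift dominates (1.96 vs 1.81).
Te > Sn: both are in period 5; the period trend gives Te the larger value.
Br > Te: both effects reinforce here, so Br is clearly the higher of the two.
For reference (Pauling): Ga 1.81, Br 2.96, Sn 1.96, Te 2.10.
So from lowest to highest: Ga < Sn < Te < Br.

Ga < Sn < Te < Br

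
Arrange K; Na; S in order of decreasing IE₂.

The second ionization energy removes an electron from the +1 ion. For each element: K⁺ is the bare [Ar] core; Na⁺ is the bare [Ne] core; S⁺ still has 5 valence electrons.
Core electrons are held far more tightly than valence electrons, so K and Na top the IE_2 order.
The numbers (kJ/mol): K 3052, Na 4562, S 2252.
So the second ionization energies run S < K < Na.

Na, K, S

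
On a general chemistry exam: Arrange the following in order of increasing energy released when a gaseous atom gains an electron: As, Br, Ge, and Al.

Al is in period 3, group 13; Ge is in period 4, group 14; As is in period 4, group 15; Br is in period 4, group 17.
EA tends to increase across a period and decrease down a group, though the pattern is less regular than for IE or radius.
These span different periods and groups, so the two trends combine.
As > Al: period and group pull opposite ways; the across-period shift dominates (78 vs 42 kJ/mol).
Ge > As: this pair runs against the simple trend — see the exception note.
Br > Ge: both are in period 4; the period trend gives Br the larger value.
Note the exception: Ge has a higher electron affinity than As, contrary to the simple trend — adding an electron to As's half-filled 4p³ is unfavourable, so Ge (4p²) has the more exothermic EA.
Approximate values (kJ/mol): Al 42, Ge 119, As 78, Br 325.
So from lowest to highest: Al < As < Ge < Br.

Al < As < Ge < Br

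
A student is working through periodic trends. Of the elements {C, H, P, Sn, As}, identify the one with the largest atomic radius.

H is in period 1, group 1; C is in period 2, group 14; P is in period 3, group 15; As is in period 4, group 15; Sn is in period 5, group 14.
Across a period the added protons contract the valence shell; down a group each new principal shell makes the atom larger.
These span different periods and groups, so the two trends combine.
C > H: period and group pull opposite ways; the down-group shift dominates (75 vs 32 pm).
P > C: period and group pull opposite ways; the down-group shift dominates (111 vs 75 pm).
As > P: they share group 15; the group trend gives As the larger value.
Sn > As: both effects reinforce here, so Sn is clearly the larger of the two.
For reference (pm): H 32, C 75, P 111, As 121, Sn 140.
The largest atomic radius among these belongs to Sn.

Sn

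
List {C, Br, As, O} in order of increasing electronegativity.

As < C < Br < O

C is in period 2, group 14; O is in period 2, group 16; As is in period 4, group 15; Br is in period 4, group 17.
Electronegativity increases across a period and decreases down a group, tracking effective nuclear charge and atomic size.
Neither a single period nor a single group — weigh both effects.
C > As: the two effects oppose for this pair; the down-group effect wins (2.55 vs 2.18).
Br > C: the two effects oppose for this pair; the across-period effect wins (2.96 vs 2.55).
O > Br: the two effects oppose for this pair; the down-group effect wins (3.44 vs 2.96).
Approximate values (Pauling): C 2.55, O 3.44, As 2.18, Br 2.96.
So from lowest to highest: As < C < Br < O.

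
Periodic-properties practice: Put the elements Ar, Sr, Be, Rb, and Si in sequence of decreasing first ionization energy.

Be is in period 2, group 2; Si is in period 3, group 14; Ar is in period 3, group 18; Rb is in period 5, group 1; Sr is in period 5, group 2.
Across a period the outer electron is held more tightly (higher IE₁); down a group it sits in a higher shell, more shielded, and comes off more easily.
Neither a single period nor a single group — weigh both effects.
Sr > Rb: both are in period 5; the period trend gives Sr the larger value.
Si > Sr: relative to Sr, both the across-period and down-group shifts push Si's first ionization energy up.
Be > Si: period and group pull opposite ways; the down-group shift dominates (900 vs 786 kJ/mol).
Ar > Be: period and group pull opposite ways; the across-period shift dominates (1521 vs 900 kJ/mol).
For reference (kJ/mol): Be 900, Si 786, Ar 1521, Rb 403, Sr 550.
So from highest to lowest: Ar > Be > Si > Sr > Rb.

Ar, Be, Si, Sr, Rb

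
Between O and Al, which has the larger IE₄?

Consider each +3 ion: O³⁺ still has 3 valence electrons; Al³⁺ is the bare [Ne] core.
Breaking into a closed-shell core is much more expensive than removing a leftover valence electron — Al has the largest IE_4 here.
Approximate IE_4 values (kJ/mol): O 7469, Al 11577.
Hence IE_4: O < Al.

Al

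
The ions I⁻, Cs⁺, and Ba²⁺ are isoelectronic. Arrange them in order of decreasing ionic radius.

I⁻ > Cs⁺ > Ba²⁺

All of these have 54 electrons, so size is governed by nuclear charge alone: the more protons, the stronger the pull on the same electron cloud, and the smaller the ion.
Nuclear charges: Ba²⁺ (Z=56), Cs⁺ (Z=55), I⁻ (Z=53).
Largest to smallest: I⁻ > Cs⁺ > Ba²⁺.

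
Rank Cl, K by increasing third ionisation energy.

Cl < K

The third ionization energy removes an electron from the +2 ion. For each element: Cl²⁺ still has 5 valence electrons; K²⁺ is already 1 electron into the core.
Pulling an electron out of a noble-gas core costs far more than removing a remaining valence electron, so K sits at the high end of IE_3.
The numbers (kJ/mol): Cl 3822, K 4420.
So the third ionization energies run Cl < K.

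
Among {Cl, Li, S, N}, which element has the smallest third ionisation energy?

IE_3 is the cost of taking one more electron from the +2 cation: Cl²⁺ still has 5 valence electrons; Li²⁺ is already 1 electron into the core; S²⁺ still has 4 valence electrons; N²⁺ still has 3 valence electrons.
Pulling an electron out of a noble-gas core costs far more than removing a remaining valence electron, so Li sits at the high end of IE_3.
Valence configurations: Cl²⁺ [Ne]3s²3p³, S²⁺ [Ne]3s²3p², N²⁺ [He]2s²2p¹.
The numbers (kJ/mol): Cl 3822, Li 11815, S 3357, N 4578.
So the third ionization energies run S < Cl < N < Li.

S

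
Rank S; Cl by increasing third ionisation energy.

IE_3 is the cost of taking one more electron from the +2 cation: S²⁺ still has 4 valence electrons; Cl²⁺ still has 5 valence electrons.
All are still removing valence electrons, so compare the +2 ions as you would atoms: IE_3 generally rises across a period (higher Z_eff) and falls down a group (larger shell), subject to the usual subshell exceptions.
Valence configurations: S²⁺ [Ne]3s²3p², Cl²⁺ [Ne]3s²3p³.
Approximate IE_3 values (kJ/mol): S 3357, Cl 3822.
Hence IE_3: S < Cl.

S < Cl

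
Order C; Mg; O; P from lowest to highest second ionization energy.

Mg < P < C < O

Consider each +1 ion: C⁺ still has 3 valence electrons; Mg⁺ still has 1 valence electron; O⁺ still has 5 valence electrons; P⁺ still has 4 valence electrons.
All are still removing valence electrons, so compare the +1 ions as you would atoms: IE_2 generally rises across a period (higher Z_eff) and falls down a group (larger shell), subject to the usual subshell exceptions.
Valence configurations: C⁺ [He]2s²2p¹, Mg⁺ [Ne]3s¹, O⁺ [He]2s²2p³, P⁺ [Ne]3s²3p².
The numbers (kJ/mol): C 2353, Mg 1451, O 3388, P 1907.
Hence IE_2: Mg < P < C < O.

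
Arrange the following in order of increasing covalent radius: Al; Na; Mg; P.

P < Al < Mg < Na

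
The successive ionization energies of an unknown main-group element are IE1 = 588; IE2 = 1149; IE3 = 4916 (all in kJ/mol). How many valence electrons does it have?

2

Look for the largest jump between consecutive ionization energies: IE3/IE2 ≈ 4.3, far larger than any earlier ratio.
That jump marks the point where a core electron is being removed. So the atom has 2 valence electrons.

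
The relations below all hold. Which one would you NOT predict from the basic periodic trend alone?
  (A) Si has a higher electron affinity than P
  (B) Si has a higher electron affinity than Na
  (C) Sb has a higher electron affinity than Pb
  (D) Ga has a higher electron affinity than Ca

(A)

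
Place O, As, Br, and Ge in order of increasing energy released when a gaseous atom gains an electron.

O is in period 2, group 16; Ge is in period 4, group 14; As is in period 4, group 15; Br is in period 4, group 17.
Atoms with high Z_eff and room in the valence shell (especially the halogens) have the most exothermic electron affinities.
These span different periods and groups, so the two trends combine.
Ge > As: this pair runs against the simple trend — see the exception note.
O > Ge: relative to Ge, both the across-period and down-group shifts push O's electron affinity up.
Br > O: the two effects oppose for this pair; the across-period effect wins (325 vs 141 kJ/mol).
Note the exception: Ge has a higher electron affinity than As, contrary to the simple trend — adding an electron to As's half-filled 4p³ is unfavourable, so Ge (4p²) has the more exothermic EA.
Approximate values (kJ/mol): O 141, Ge 119, As 78, Br 325.
So from lowest to highest: As < Ge < O < Br.

As < Ge < O < Br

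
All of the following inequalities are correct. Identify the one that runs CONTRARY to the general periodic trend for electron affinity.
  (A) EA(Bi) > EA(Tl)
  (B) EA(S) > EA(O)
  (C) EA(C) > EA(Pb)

(B)

The general trend: electron affinity increases across a period and decreases down a group.
(A) Bi (period 6, group 15) vs Tl (period 6, group 13): the stated order agrees with the simple trend.
(B) S (period 3, group 16) vs O (period 2, group 16): the stated order contradicts the simple trend.
(C) C (period 2, group 14) vs Pb (period 6, group 14): the stated order agrees with the simple trend.
The exception is (B): the compact 2p subshell of O repels the added electron more than S's larger 3p does.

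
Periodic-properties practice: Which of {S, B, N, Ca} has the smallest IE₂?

Ca

After 1 electron has been removed, what remains? S⁺ still has 5 valence electrons; B⁺ still has 2 valence electrons; N⁺ still has 4 valence electrons; Ca⁺ still has 1 valence electron.
All are still removing valence electrons, so compare the +1 ions as you would atoms: IE_2 generally rises across a period (higher Z_eff) and falls down a group (larger shell), subject to the usual subshell exceptions.
Valence configurations: S⁺ [Ne]3s²3p³, B⁺ [He]2s², N⁺ [He]2s²2p², Ca⁺ [Ar]4s¹.
Approximate IE_2 values (kJ/mol): S 2252, B 2427, N 2856, Ca 1145.
Hence IE_2: Ca < S < B < N.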